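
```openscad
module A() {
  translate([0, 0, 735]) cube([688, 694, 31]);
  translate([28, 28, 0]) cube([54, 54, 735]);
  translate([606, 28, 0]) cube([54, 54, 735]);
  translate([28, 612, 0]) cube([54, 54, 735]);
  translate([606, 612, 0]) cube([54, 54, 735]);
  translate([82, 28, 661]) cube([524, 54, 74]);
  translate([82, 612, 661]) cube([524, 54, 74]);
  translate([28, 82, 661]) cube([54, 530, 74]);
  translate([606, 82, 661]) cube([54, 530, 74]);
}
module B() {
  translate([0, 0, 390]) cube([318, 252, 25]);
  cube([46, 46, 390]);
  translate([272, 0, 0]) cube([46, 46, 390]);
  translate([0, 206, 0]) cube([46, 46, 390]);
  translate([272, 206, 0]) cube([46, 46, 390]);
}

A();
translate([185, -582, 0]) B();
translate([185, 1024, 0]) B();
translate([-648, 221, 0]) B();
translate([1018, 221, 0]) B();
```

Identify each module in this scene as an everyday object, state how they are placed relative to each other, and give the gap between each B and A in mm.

Each stool's nearest face is 330 mm from the table's bounding box.

A is a table. B is a stool. Four stools sit around the table at the −y, +y, −x, +x sides. The gap between each stool and the table is 330 mm.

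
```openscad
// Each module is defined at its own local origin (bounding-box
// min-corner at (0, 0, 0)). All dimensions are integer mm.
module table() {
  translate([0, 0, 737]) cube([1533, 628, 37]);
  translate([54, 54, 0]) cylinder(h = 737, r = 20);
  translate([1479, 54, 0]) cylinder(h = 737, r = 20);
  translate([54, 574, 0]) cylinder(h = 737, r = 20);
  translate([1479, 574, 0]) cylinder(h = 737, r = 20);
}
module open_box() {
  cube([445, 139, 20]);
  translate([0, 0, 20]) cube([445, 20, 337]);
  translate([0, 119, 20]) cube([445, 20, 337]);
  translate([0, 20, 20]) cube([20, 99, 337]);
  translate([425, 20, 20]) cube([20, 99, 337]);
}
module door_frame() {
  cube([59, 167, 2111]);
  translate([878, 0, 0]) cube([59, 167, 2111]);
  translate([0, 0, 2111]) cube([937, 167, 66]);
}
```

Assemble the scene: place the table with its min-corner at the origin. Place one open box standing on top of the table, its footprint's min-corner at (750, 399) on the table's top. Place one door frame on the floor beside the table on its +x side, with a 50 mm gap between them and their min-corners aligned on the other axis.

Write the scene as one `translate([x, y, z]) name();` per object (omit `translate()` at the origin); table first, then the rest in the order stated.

table();
translate([750, 399, 774]) open_box();
translate([1583, 0, 0]) door_frame();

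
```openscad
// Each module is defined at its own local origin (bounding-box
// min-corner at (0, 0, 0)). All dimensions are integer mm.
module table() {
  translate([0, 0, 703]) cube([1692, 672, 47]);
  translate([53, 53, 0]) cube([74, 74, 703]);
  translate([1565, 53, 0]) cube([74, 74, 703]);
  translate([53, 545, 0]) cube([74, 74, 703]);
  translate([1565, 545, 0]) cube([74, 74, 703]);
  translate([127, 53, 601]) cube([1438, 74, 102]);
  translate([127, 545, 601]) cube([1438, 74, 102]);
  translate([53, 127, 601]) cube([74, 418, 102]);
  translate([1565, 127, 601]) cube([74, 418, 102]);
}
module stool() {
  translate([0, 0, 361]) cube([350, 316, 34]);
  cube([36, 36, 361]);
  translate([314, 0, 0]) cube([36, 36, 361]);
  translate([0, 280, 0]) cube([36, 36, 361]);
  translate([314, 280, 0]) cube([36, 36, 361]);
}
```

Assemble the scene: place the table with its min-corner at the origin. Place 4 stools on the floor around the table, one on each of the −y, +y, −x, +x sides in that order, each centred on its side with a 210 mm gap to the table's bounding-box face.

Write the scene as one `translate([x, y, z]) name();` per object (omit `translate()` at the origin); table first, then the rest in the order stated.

table();
translate([671, -526, 0]) stool();
translate([671, 882, 0]) stool();
translate([-560, 178, 0]) stool();
translate([1902, 178, 0]) stool();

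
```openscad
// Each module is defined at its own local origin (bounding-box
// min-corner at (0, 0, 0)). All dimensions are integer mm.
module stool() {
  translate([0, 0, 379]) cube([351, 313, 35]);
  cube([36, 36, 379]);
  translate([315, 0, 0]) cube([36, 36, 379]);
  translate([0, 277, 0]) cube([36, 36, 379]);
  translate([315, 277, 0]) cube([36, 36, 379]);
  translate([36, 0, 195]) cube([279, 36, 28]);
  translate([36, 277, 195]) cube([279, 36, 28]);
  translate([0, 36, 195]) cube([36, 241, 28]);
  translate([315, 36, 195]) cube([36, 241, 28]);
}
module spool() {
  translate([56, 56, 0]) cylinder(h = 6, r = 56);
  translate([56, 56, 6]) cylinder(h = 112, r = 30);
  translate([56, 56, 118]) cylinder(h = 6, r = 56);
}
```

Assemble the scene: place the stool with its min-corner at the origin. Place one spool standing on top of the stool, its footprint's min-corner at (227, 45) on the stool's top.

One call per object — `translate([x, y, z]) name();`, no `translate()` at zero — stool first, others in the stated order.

stool();
translate([227, 45, 414]) spool();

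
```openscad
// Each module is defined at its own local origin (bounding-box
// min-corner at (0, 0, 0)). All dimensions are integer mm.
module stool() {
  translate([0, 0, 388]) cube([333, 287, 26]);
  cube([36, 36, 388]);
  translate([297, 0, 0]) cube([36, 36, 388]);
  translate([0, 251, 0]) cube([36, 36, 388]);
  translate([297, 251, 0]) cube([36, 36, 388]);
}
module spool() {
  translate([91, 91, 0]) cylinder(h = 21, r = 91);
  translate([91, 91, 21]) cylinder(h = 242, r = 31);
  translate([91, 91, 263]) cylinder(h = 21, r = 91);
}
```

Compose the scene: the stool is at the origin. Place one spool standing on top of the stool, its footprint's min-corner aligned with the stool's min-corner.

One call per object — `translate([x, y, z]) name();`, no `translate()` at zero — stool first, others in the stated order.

stool();
translate([0, 0, 414]) spool();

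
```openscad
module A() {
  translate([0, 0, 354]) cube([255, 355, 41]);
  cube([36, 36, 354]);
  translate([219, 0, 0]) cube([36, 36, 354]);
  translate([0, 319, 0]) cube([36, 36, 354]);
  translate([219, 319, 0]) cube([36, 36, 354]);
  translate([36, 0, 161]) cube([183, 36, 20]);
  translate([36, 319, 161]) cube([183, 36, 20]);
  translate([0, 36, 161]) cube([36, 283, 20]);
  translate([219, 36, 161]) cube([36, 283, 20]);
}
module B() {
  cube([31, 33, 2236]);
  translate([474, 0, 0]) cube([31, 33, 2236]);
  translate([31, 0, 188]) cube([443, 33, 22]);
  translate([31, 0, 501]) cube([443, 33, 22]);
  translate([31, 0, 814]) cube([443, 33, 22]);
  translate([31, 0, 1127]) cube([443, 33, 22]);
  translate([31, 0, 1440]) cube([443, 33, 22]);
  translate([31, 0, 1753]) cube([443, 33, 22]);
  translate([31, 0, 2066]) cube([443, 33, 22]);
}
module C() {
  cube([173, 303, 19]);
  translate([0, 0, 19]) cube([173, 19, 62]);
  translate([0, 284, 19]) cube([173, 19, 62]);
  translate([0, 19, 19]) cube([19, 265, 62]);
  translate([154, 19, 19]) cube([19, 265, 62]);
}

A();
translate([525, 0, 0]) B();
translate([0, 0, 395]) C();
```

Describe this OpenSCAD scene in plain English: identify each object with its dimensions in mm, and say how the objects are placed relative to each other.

A is a simple wooden stool: a rectangular seat 255 mm (x) by 355 mm (y), 41 mm thick, top face at z = 395 mm, on four square legs, each 36×36 mm in cross-section. The legs rest on z = 0, each flush with a corner of the seat. Four stretchers, 36 mm wide and 20 mm tall, connect adjacent legs with their undersides at z = 161 mm, each running between the inner faces of the legs it joins and aligned with the legs' outer faces on the other axis.

B is a straight ladder. Two 31×33 mm vertical rails, 2236 mm tall, stand 505 mm apart (outside-to-outside) with their front faces coplanar on the −y side. 7 rungs, each 33 mm deep and 22 mm tall, span between the inner faces of the rails, front faces flush with the rails. The lowest rung's underside is at z = 188 mm and rungs are spaced 313 mm apart (underside to underside).

C is an open-topped rectangular box: outside dimensions 173×303×81 mm, with a uniform wall and base thickness of 19 mm. The base is a full 173×303 slab on the floor; four walls sit on top of the base. The front and back walls (the −y and +y sides) span the full width; the two side walls fit between them.

The ladder is on the floor beside the stool on its +x side. The open box is on top of the stool.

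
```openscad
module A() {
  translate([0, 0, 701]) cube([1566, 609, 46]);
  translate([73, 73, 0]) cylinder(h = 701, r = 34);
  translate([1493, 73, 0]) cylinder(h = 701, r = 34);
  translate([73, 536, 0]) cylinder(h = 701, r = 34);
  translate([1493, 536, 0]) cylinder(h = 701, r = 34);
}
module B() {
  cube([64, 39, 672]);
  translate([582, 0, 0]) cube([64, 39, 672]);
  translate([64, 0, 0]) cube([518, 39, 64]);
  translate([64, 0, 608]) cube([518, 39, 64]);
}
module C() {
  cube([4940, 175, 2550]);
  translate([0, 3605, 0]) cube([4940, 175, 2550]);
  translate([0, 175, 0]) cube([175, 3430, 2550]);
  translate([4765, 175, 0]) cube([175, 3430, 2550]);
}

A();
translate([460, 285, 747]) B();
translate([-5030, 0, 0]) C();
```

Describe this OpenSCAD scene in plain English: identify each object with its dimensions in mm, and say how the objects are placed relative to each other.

A is a table with a 1566×609 mm rectangular top, 46 mm thick, top surface at z = 747 mm, supported by four round legs of 68 mm diameter, each leg's bounding box inset 39 mm from the nearest pair of top edges, running from the floor.

B is a rectangular picture frame lying in the x–z plane (depth along y). The opening is 518 mm wide (x) by 544 mm tall (z), surrounded by a border 64 mm wide on all four sides. The frame is 39 mm deep and is made of two full-height vertical stiles with two horizontal rails fitted between them.

C is the wall frame of a small rectangular building: four walls, each 2550 mm tall and 175 mm thick, enclosing a footprint 4940 mm (x) by 3780 mm (y) outside-to-outside, with no floor or roof. The front and back walls (the −y and +y sides) span the full width; the two side walls fit between them.

The picture frame is on top of the table, centred. The house frame is on the floor beside the table on its −x side.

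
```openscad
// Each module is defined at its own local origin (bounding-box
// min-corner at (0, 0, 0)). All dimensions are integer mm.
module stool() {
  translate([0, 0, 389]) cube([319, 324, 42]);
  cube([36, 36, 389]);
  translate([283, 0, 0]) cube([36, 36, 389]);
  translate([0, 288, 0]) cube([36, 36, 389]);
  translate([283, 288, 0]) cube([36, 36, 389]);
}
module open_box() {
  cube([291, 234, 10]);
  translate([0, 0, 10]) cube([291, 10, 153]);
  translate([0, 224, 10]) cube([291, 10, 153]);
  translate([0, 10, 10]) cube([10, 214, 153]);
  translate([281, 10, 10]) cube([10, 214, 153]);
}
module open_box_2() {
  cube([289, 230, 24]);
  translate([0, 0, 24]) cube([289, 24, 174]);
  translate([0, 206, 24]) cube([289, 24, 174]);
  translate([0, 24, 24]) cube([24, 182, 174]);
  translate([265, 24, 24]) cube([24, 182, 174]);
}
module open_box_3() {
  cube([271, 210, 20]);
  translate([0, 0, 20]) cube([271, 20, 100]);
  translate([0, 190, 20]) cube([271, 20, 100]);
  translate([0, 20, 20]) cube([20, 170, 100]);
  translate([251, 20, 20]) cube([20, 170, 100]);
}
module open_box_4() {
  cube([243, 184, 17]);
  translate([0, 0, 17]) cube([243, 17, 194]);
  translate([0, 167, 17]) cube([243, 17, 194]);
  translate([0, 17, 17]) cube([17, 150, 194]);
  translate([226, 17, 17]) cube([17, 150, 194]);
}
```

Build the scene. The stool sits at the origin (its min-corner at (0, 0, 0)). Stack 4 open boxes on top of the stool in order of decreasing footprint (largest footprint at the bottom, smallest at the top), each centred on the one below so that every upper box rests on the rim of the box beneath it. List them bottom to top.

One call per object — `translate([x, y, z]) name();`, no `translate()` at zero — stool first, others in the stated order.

stool();
translate([14, 45, 431]) open_box();
translate([15, 47, 594]) open_box_2();
translate([24, 57, 792]) open_box_3();
translate([38, 70, 912]) open_box_4();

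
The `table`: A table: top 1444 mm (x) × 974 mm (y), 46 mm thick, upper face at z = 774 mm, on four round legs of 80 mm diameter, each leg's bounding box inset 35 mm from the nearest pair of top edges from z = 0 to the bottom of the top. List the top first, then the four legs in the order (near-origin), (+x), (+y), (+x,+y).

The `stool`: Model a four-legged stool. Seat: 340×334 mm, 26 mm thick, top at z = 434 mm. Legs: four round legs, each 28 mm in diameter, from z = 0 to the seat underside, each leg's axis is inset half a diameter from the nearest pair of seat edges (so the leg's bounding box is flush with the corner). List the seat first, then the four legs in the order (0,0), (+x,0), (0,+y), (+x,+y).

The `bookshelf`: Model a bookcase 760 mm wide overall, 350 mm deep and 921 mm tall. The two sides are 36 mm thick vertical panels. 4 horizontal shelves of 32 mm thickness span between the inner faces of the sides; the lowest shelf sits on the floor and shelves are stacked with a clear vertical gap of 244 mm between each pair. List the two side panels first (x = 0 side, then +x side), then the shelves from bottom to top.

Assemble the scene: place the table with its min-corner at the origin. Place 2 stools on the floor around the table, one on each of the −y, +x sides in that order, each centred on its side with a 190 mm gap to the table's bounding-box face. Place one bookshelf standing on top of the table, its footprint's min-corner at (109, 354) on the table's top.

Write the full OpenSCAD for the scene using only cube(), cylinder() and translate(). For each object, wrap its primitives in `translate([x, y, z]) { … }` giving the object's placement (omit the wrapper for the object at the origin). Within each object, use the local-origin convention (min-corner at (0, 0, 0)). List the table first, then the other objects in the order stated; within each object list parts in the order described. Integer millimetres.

translate([0, 0, 728]) cube([1444, 974, 46]);
translate([75, 75, 0]) cylinder(h = 728, r = 40);
translate([1369, 75, 0]) cylinder(h = 728, r = 40);
translate([75, 899, 0]) cylinder(h = 728, r = 40);
translate([1369, 899, 0]) cylinder(h = 728, r = 40);
translate([552, -524, 0]) {
  translate([0, 0, 408]) cube([340, 334, 26]);
  translate([14, 14, 0]) cylinder(h = 408, r = 14);
  translate([326, 14, 0]) cylinder(h = 408, r = 14);
  translate([14, 320, 0]) cylinder(h = 408, r = 14);
  translate([326, 320, 0]) cylinder(h = 408, r = 14);
}
translate([1634, 320, 0]) {
  translate([0, 0, 408]) cube([340, 334, 26]);
  translate([14, 14, 0]) cylinder(h = 408, r = 14);
  translate([326, 14, 0]) cylinder(h = 408, r = 14);
  translate([14, 320, 0]) cylinder(h = 408, r = 14);
  translate([326, 320, 0]) cylinder(h = 408, r = 14);
}
translate([109, 354, 774]) {
  cube([36, 350, 921]);
  translate([724, 0, 0]) cube([36, 350, 921]);
  translate([36, 0, 0]) cube([688, 350, 32]);
  translate([36, 0, 276]) cube([688, 350, 32]);
  translate([36, 0, 552]) cube([688, 350, 32]);
  translate([36, 0, 828]) cube([688, 350, 32]);
}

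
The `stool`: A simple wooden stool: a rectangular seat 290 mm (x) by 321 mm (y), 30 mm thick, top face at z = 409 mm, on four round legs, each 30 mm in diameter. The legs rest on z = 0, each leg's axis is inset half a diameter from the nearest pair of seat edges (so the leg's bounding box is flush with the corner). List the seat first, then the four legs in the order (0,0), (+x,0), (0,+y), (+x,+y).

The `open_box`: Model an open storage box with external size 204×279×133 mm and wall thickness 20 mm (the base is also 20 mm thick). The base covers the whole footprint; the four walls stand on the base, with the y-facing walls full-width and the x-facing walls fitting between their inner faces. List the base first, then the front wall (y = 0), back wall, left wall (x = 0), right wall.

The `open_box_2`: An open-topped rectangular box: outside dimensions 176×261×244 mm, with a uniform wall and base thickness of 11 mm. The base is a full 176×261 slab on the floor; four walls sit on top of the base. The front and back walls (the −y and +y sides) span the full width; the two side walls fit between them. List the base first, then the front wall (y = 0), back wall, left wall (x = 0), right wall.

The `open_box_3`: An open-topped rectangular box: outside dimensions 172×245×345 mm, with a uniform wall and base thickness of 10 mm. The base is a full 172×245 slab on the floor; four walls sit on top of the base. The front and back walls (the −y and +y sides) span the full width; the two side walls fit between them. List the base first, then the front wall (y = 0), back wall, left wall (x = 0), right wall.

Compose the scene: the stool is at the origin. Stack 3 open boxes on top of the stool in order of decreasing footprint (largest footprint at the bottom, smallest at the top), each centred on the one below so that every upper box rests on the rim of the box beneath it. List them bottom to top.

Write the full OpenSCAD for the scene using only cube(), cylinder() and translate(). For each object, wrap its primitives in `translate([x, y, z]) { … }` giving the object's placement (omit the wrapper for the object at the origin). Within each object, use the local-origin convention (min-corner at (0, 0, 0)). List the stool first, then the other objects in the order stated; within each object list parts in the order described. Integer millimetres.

translate([0, 0, 379]) cube([290, 321, 30]);
translate([15, 15, 0]) cylinder(h = 379, r = 15);
translate([275, 15, 0]) cylinder(h = 379, r = 15);
translate([15, 306, 0]) cylinder(h = 379, r = 15);
translate([275, 306, 0]) cylinder(h = 379, r = 15);
translate([43, 21, 409]) {
  cube([204, 279, 20]);
  translate([0, 0, 20]) cube([204, 20, 113]);
  translate([0, 259, 20]) cube([204, 20, 113]);
  translate([0, 20, 20]) cube([20, 239, 113]);
  translate([184, 20, 20]) cube([20, 239, 113]);
}
translate([57, 30, 542]) {
  cube([176, 261, 11]);
  translate([0, 0, 11]) cube([176, 11, 233]);
  translate([0, 250, 11]) cube([176, 11, 233]);
  translate([0, 11, 11]) cube([11, 239, 233]);
  translate([165, 11, 11]) cube([11, 239, 233]);
}
translate([59, 38, 786]) {
  cube([172, 245, 10]);
  translate([0, 0, 10]) cube([172, 10, 335]);
  translate([0, 235, 10]) cube([172, 10, 335]);
  translate([0, 10, 10]) cube([10, 225, 335]);
  translate([162, 10, 10]) cube([10, 225, 335]);
}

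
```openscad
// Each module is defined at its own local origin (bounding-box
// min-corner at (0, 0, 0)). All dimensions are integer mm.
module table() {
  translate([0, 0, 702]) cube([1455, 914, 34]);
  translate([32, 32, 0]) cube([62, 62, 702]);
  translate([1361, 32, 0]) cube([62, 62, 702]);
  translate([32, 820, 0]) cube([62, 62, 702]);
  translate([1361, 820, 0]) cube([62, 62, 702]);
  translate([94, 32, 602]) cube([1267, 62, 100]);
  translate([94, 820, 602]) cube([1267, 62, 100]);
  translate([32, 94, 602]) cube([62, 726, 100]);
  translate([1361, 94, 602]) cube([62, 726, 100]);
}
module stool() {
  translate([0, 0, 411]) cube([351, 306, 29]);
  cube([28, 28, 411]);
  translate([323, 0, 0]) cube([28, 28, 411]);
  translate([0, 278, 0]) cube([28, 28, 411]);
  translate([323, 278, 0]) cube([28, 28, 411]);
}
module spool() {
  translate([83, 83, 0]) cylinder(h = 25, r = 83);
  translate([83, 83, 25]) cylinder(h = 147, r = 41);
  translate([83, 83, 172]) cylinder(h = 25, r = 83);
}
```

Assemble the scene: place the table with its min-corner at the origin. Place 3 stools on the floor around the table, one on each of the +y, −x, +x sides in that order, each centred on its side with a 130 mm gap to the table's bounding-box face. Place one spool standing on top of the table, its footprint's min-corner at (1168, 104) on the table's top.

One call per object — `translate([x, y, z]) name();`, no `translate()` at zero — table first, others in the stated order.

table();
translate([552, 1044, 0]) stool();
translate([-481, 304, 0]) stool();
translate([1585, 304, 0]) stool();
translate([1168, 104, 736]) spool();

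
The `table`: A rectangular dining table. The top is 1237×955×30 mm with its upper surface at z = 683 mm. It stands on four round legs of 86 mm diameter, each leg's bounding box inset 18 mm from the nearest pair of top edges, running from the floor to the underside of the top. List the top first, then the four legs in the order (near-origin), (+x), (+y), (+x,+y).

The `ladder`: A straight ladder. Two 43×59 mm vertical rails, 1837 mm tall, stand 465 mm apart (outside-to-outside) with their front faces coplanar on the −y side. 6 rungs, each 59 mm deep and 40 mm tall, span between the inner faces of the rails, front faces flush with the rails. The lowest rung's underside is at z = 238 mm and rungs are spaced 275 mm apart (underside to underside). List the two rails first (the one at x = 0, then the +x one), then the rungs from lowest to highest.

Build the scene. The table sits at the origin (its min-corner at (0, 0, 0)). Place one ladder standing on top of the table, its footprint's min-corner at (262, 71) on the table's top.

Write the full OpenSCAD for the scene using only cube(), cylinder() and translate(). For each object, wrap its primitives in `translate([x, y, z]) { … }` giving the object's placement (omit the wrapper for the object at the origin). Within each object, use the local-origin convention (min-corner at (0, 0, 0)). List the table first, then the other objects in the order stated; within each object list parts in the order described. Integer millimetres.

translate([0, 0, 653]) cube([1237, 955, 30]);
translate([61, 61, 0]) cylinder(h = 653, r = 43);
translate([1176, 61, 0]) cylinder(h = 653, r = 43);
translate([61, 894, 0]) cylinder(h = 653, r = 43);
translate([1176, 894, 0]) cylinder(h = 653, r = 43);
translate([262, 71, 683]) {
  cube([43, 59, 1837]);
  translate([422, 0, 0]) cube([43, 59, 1837]);
  translate([43, 0, 238]) cube([379, 59, 40]);
  translate([43, 0, 513]) cube([379, 59, 40]);
  translate([43, 0, 788]) cube([379, 59, 40]);
  translate([43, 0, 1063]) cube([379, 59, 40]);
  translate([43, 0, 1338]) cube([379, 59, 40]);
  translate([43, 0, 1613]) cube([379, 59, 40]);
}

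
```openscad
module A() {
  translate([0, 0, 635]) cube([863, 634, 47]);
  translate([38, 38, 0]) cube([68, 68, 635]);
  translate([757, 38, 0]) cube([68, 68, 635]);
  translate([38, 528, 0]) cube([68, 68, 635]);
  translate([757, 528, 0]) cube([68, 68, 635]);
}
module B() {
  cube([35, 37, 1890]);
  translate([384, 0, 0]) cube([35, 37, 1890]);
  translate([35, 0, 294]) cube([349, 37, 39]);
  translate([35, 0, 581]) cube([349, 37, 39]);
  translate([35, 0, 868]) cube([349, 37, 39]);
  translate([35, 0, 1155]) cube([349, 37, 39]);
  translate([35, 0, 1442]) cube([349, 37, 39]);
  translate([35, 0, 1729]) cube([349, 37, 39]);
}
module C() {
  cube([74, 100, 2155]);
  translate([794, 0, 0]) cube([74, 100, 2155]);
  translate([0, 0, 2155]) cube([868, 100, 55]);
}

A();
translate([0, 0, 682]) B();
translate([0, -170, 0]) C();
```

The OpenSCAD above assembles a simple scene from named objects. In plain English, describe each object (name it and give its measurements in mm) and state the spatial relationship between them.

A is a rectangular dining table. The top is 863×634×47 mm with its upper surface at z = 682 mm. It stands on four 68×68 mm square legs, each inset 38 mm from the nearest pair of top edges, running from the floor to the underside of the top.

B is a straight ladder. Two 35×37 mm vertical rails, 1890 mm tall, stand 419 mm apart (outside-to-outside) with their front faces coplanar on the −y side. 6 rungs, each 37 mm deep and 39 mm tall, span between the inner faces of the rails, front faces flush with the rails. The lowest rung's underside is at z = 294 mm and rungs are spaced 287 mm apart (underside to underside).

C is a rectangular door frame: two vertical jambs of 74×100 mm section, 2155 mm tall, with a clear opening 720 mm wide between their inner faces. A header 55 mm tall and 100 mm deep lies on top of the jambs and spans the full outside width.

The ladder is on top of the table. The door frame is on the floor beside the table on its −y side.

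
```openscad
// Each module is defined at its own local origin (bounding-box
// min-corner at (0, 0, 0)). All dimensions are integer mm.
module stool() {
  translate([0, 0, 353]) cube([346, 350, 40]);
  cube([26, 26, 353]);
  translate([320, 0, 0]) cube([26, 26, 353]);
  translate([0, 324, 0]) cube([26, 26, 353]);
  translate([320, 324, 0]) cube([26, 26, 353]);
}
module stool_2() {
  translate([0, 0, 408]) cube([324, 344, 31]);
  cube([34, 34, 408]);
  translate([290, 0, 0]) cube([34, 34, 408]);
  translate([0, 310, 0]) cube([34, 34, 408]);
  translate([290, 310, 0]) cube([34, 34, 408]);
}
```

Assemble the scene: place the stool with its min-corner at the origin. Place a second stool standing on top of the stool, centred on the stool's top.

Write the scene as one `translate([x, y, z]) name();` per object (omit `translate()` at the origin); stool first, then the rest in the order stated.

stool();
translate([11, 3, 393]) stool_2();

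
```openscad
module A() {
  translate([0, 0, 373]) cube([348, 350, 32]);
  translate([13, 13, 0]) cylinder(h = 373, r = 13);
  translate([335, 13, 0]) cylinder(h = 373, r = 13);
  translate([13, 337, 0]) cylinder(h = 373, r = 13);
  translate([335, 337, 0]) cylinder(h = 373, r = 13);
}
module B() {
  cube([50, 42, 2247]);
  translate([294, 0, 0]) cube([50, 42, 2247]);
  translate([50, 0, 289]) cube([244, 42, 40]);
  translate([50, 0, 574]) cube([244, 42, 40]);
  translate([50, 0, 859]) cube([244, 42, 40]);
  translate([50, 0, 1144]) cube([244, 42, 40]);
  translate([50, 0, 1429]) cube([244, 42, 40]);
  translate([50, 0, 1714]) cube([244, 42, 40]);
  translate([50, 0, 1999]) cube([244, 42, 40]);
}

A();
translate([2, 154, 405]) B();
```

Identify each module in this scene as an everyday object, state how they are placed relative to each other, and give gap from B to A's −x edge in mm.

A is a stool. B is a ladder. The ladder is on top of the stool, centred. The gap from the ladder to the stool's −x edge is 2 mm.

The ladder's min-x is at 2; the stool's min-x is 0; gap = 2 mm.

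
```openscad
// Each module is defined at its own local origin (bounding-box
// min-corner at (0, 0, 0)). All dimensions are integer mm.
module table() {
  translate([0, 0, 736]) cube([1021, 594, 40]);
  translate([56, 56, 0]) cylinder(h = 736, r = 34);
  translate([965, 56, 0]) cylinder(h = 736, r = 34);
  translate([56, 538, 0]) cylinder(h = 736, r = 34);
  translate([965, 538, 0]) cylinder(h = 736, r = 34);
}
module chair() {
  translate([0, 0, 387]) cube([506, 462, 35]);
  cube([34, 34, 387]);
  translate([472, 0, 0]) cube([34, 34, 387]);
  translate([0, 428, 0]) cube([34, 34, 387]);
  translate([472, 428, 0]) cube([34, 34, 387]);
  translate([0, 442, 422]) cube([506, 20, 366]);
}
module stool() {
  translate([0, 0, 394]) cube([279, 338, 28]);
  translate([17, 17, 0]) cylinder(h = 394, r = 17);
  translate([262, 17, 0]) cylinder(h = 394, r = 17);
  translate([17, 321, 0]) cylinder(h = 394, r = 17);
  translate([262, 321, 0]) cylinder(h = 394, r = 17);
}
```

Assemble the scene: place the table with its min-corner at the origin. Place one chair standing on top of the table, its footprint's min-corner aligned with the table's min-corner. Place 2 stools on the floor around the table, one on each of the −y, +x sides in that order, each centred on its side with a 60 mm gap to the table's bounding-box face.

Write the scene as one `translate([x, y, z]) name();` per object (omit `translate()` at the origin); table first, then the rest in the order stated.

table();
translate([0, 0, 776]) chair();
translate([371, -398, 0]) stool();
translate([1081, 128, 0]) stool();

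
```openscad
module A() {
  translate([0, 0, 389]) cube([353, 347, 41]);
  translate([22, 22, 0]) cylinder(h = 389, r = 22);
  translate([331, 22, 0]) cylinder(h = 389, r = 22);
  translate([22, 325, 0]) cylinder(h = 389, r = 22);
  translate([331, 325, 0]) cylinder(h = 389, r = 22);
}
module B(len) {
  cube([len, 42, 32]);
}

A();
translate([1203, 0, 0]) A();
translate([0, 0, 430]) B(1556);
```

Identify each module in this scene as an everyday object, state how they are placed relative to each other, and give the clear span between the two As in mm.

A is a stool. B is a beam. A beam spans the tops of two stools. The clear span between the two stools is 850 mm.

Second stool starts at x = 1203; first ends at x = 353; clear span = 1203 − 353 = 850 mm.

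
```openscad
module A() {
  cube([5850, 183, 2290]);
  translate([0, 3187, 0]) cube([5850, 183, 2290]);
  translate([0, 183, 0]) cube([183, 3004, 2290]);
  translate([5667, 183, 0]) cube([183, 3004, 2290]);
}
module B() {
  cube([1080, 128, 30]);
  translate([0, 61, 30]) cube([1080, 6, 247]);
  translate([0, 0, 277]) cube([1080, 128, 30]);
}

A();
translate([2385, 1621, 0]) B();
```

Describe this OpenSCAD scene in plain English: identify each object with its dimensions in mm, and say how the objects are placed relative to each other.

A is the wall frame of a small rectangular building: four walls, each 2290 mm tall and 183 mm thick, enclosing a footprint 5850 mm (x) by 3370 mm (y) outside-to-outside, with no floor or roof. The front and back walls (the −y and +y sides) span the full width; the two side walls fit between them.

B is an I-beam lying along x, 1080 mm long. Overall section height 307 mm. Two flanges 128 mm wide (y) and 30 mm thick, one on the floor and one at the top; a web 6 mm thick runs between them, centred on the flange width.

The I-beam sits inside the house frame, centred.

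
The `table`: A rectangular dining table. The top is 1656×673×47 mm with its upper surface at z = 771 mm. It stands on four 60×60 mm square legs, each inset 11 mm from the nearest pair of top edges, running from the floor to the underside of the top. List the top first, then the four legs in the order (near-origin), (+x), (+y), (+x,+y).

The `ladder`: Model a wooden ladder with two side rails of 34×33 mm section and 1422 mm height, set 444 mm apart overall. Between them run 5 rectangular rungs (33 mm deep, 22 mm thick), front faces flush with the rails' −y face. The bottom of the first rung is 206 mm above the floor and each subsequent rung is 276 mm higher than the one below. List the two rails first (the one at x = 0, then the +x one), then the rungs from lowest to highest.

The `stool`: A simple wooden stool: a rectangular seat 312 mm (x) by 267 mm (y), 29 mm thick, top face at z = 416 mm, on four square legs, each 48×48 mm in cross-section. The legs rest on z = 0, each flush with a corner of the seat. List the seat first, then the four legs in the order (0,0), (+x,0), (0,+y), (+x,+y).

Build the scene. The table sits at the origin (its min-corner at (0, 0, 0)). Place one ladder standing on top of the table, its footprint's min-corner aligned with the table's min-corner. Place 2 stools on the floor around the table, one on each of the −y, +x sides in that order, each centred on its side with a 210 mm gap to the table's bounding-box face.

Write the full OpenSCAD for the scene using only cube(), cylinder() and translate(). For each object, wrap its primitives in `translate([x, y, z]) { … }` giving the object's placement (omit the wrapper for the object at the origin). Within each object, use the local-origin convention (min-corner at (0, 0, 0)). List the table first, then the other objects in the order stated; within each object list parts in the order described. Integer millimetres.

translate([0, 0, 724]) cube([1656, 673, 47]);
translate([11, 11, 0]) cube([60, 60, 724]);
translate([1585, 11, 0]) cube([60, 60, 724]);
translate([11, 602, 0]) cube([60, 60, 724]);
translate([1585, 602, 0]) cube([60, 60, 724]);
translate([0, 0, 771]) {
  cube([34, 33, 1422]);
  translate([410, 0, 0]) cube([34, 33, 1422]);
  translate([34, 0, 206]) cube([376, 33, 22]);
  translate([34, 0, 482]) cube([376, 33, 22]);
  translate([34, 0, 758]) cube([376, 33, 22]);
  translate([34, 0, 1034]) cube([376, 33, 22]);
  translate([34, 0, 1310]) cube([376, 33, 22]);
}
translate([672, -477, 0]) {
  translate([0, 0, 387]) cube([312, 267, 29]);
  cube([48, 48, 387]);
  translate([264, 0, 0]) cube([48, 48, 387]);
  translate([0, 219, 0]) cube([48, 48, 387]);
  translate([264, 219, 0]) cube([48, 48, 387]);
}
translate([1866, 203, 0]) {
  translate([0, 0, 387]) cube([312, 267, 29]);
  cube([48, 48, 387]);
  translate([264, 0, 0]) cube([48, 48, 387]);
  translate([0, 219, 0]) cube([48, 48, 387]);
  translate([264, 219, 0]) cube([48, 48, 387]);
}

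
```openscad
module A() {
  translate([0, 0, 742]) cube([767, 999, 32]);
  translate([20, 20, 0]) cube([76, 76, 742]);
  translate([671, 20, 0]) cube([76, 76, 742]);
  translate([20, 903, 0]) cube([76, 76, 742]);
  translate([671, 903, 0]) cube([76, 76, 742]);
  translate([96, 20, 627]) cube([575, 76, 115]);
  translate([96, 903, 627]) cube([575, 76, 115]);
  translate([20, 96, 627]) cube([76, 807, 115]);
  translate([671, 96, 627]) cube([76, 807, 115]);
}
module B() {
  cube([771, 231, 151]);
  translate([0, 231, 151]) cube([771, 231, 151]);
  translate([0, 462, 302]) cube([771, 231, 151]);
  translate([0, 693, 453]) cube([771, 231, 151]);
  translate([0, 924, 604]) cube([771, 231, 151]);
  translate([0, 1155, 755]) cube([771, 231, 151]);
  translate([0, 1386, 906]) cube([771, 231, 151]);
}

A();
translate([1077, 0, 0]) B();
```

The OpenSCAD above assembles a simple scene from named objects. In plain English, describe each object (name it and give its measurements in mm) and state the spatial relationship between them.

A is a table: top 767 mm (x) × 999 mm (y), 32 mm thick, upper face at z = 774 mm, on four 76×76 mm square legs, each inset 20 mm from the nearest pair of top edges, running from z = 0 to the bottom of the top. Four apron rails, 76 mm thick and 115 mm tall, run between adjacent legs with their top edges flush with the underside of the top and their outer faces flush with the legs' outer faces.

B is a straight staircase of 7 solid steps. Each step is 771 mm wide (x), 231 mm deep (y, the going) and 151 mm tall (the rise). The first step rests on the floor; each subsequent step sits one going further in +y and one rise higher in +z, directly behind and above the previous step with no overlap.

The staircase is on the floor beside the table on its +x side.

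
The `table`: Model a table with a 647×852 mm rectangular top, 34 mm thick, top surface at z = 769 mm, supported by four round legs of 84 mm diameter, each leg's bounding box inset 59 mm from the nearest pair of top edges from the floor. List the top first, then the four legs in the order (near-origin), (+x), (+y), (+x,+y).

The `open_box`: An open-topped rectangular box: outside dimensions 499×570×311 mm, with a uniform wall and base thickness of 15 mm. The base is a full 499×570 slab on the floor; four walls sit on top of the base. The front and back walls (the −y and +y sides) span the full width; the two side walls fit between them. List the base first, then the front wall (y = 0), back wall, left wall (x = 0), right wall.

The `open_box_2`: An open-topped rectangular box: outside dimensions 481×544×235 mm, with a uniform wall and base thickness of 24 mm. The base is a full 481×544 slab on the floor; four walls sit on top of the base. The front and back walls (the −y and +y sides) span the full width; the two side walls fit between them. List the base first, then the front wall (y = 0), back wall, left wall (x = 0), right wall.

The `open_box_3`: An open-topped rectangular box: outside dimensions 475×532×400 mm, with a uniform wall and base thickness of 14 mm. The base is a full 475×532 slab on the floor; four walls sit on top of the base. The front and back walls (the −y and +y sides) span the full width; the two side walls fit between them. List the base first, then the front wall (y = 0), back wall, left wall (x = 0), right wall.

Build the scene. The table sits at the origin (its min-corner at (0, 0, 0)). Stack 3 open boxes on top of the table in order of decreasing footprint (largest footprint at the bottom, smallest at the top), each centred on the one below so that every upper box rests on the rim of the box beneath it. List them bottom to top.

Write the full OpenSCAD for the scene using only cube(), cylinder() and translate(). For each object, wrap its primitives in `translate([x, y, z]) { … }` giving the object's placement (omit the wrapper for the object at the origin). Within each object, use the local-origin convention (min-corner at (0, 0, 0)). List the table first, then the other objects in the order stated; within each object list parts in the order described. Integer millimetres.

translate([0, 0, 735]) cube([647, 852, 34]);
translate([101, 101, 0]) cylinder(h = 735, r = 42);
translate([546, 101, 0]) cylinder(h = 735, r = 42);
translate([101, 751, 0]) cylinder(h = 735, r = 42);
translate([546, 751, 0]) cylinder(h = 735, r = 42);
translate([74, 141, 769]) {
  cube([499, 570, 15]);
  translate([0, 0, 15]) cube([499, 15, 296]);
  translate([0, 555, 15]) cube([499, 15, 296]);
  translate([0, 15, 15]) cube([15, 540, 296]);
  translate([484, 15, 15]) cube([15, 540, 296]);
}
translate([83, 154, 1080]) {
  cube([481, 544, 24]);
  translate([0, 0, 24]) cube([481, 24, 211]);
  translate([0, 520, 24]) cube([481, 24, 211]);
  translate([0, 24, 24]) cube([24, 496, 211]);
  translate([457, 24, 24]) cube([24, 496, 211]);
}
translate([86, 160, 1315]) {
  cube([475, 532, 14]);
  translate([0, 0, 14]) cube([475, 14, 386]);
  translate([0, 518, 14]) cube([475, 14, 386]);
  translate([0, 14, 14]) cube([14, 504, 386]);
  translate([461, 14, 14]) cube([14, 504, 386]);
}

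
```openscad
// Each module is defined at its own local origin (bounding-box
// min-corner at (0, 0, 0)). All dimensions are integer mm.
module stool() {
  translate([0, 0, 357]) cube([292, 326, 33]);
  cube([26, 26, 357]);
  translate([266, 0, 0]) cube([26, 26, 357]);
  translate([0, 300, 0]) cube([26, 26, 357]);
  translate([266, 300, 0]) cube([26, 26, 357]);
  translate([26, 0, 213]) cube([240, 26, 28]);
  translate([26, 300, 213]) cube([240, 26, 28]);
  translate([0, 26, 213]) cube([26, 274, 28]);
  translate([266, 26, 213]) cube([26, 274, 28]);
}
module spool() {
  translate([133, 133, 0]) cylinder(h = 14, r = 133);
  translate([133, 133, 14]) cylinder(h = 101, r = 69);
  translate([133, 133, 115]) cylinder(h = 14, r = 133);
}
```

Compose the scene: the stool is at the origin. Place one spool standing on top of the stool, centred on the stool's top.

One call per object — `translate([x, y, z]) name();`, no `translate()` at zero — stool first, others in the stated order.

stool();
translate([13, 30, 390]) spool();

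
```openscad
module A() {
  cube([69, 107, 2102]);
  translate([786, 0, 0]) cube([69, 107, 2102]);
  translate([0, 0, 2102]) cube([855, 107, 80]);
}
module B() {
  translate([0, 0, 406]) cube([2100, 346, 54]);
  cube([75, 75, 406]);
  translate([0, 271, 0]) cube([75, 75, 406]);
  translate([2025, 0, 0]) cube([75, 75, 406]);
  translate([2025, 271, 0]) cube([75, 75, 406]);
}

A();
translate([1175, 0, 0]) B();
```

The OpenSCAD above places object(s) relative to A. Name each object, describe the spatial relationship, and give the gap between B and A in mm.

The bench's nearest face is 320 mm from the door frame's +x face.

A is a door frame. B is a bench. The bench is on the floor beside the door frame on its +x side. The gap between the bench and the door frame is 320 mm.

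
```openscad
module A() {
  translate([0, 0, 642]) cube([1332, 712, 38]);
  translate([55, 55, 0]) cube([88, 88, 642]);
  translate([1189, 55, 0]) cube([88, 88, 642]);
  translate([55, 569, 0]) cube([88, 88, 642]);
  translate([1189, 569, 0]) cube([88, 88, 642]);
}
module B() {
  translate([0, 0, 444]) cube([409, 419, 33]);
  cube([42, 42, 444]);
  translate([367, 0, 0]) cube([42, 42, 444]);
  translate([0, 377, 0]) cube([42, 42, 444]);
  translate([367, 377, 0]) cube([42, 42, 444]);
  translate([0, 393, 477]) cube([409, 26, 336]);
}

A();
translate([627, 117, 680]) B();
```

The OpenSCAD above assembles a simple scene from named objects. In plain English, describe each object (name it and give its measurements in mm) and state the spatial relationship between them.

A is a table with a 1332×712 mm rectangular top, 38 mm thick, top surface at z = 680 mm, supported by four 88×88 mm square legs, each inset 55 mm from the nearest pair of top edges, running from the floor.

B is a chair: 409×419 mm seat, 33 mm thick, top at z = 477 mm, on four 42 mm square corner legs flush with the seat edges. A 26 mm thick backrest slab spans the full seat width, extending 336 mm above the seat top, its back face flush with the seat's +y edge.

The chair is on top of the table.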